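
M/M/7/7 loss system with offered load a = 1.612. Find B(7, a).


B(c,a) = (a^c/c!) / Σ_{k=0}^{c} a^k/k!
a^7/7! = 0.005612
Σ terms (k=0..7): 1.00000 + 1.61200 + 1.29927 + 0.69814 + 0.28135 + 0.09071 + 0.02437 + 0.005612 = 5.011455
B = 0.005612/5.011455 = 0.001120

Final: 0.001120


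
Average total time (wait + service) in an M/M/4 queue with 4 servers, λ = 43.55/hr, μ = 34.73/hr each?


a = 1.2540; ρ = 0.3135; P₀ = 0.284184
Lq = P₀·a^c·ρ/(c!(1−ρ)²) = 0.01947
Wq = Lq/λ = 0.01947/43.55 = 0.0004472 hr
W = Wq + 1/μ = 0.0004472 + 0.02879 = 0.02924 hr

Final: 0.02924 hr


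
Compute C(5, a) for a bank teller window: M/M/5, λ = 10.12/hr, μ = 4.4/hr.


a = λ/μ = 2.3000; ρ = a/5 = 0.4600
P₀ = 0.098696 (from M/M/c formula)
C(c,a) = [a^c/(c!(1−ρ))]·P₀ = [64.36343/(120·0.5400)]·0.098696
= 0.99326·0.098696 = 0.098031

Final: 0.098031


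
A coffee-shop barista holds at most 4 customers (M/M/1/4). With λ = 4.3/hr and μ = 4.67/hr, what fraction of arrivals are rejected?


ρ = λ/μ = 4.3/4.67 = 0.9208
P_K = (1−ρ)ρ^K/(1−ρ^(K+1)) = (0.07923·0.718797)/(1 − 0.661847)
= 0.056950/0.338153 = 0.168414

Final: 0.168414


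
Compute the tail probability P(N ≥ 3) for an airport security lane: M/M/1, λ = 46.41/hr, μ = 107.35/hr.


ρ = 46.41/107.35 = 0.4323
P(N ≥ n) = ρ^n = 0.4323^3 = 0.080803

Final: 0.080803


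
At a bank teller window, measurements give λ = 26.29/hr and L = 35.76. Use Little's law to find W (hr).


W = L/λ = 35.76/26.29 = 1.3602 hr

Final: 1.3602 hr


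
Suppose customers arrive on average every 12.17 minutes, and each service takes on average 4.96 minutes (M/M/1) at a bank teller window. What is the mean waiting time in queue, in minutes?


λ = 60/12.17 = 4.9302 /hr
μ = 60/4.96 = 12.0968 /hr
ρ = λ/μ = 4.9302/12.0968 = 0.4076
Wq = ρ/(μ−λ) = 0.4076/(12.0968−4.9302) = 0.05687 hr
In minutes: 0.05687·60 = 3.412 min

Final: 3.412 min


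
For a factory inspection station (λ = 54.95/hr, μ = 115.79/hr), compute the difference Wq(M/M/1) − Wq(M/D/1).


ρ = 54.95/115.79 = 0.4746
Wq(M/M/1) = ρ/(μ−λ) = 0.4746/60.84 = 0.007800 hr
Wq(M/D/1) = ρ/(2(μ−λ)) = 0.003900 hr
Savings = 0.007800 − 0.003900 = 0.003900 hr

Final: 0.003900 hr


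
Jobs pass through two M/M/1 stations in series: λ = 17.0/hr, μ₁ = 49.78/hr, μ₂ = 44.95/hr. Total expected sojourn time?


Each node sees arrival rate λ = 17.0/hr (tandem ⇒ throughput preserved).
W₁ = 1/(μ₁−λ) = 1/(49.78−17.0) = 0.03051 hr
W₂ = 1/(μ₂−λ) = 1/(44.95−17.0) = 0.03578 hr
W_total = W₁ + W₂ = 0.03051 + 0.03578 = 0.06628 hr

Final: 0.06628 hr


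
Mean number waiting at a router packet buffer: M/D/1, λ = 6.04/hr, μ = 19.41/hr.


ρ = 6.04/19.41 = 0.3112
M/D/1: Lq = ρ²/(2(1−ρ)) = 0.09683/(2·0.6888) = 0.07029

Final: 0.07029


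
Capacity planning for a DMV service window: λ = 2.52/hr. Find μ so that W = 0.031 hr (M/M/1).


W = 1/(μ−λ) ⇒ μ − λ = 1/W = 1/0.031 = 32.2581
μ = λ + 1/W = 2.52 + 32.2581 = 34.7781 per hr

Final: 34.7781 /hr


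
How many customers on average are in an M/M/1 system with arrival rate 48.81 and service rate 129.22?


ρ = λ/μ = 48.81/129.22 = 0.3777
L = ρ/(1−ρ) = 0.3777/(1 − 0.3777) = 0.3777/0.6223 = 0.6070

Final: 0.6070


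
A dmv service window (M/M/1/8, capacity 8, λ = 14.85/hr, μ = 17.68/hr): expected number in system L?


ρ = 14.85/17.68 = 0.8399
L = ρ[1 − (K+1)ρ^K + Kρ^(K+1)] / [(1−ρ)(1−ρ^(K+1))]
Numerator: 0.8399·(1 − 9·0.247716 + 8·0.208064) = 0.365432
Denominator: (0.1601)·(0.791936) = 0.126763
L = 0.365432/0.126763 = 2.8828

Final: 2.8828


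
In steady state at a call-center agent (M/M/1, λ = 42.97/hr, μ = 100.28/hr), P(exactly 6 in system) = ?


ρ = 42.97/100.28 = 0.4285
P_n = (1−ρ)·ρ^n = (1 − 0.4285)·0.4285^6 = 0.5715·0.006190 = 0.003538

Final: 0.003538


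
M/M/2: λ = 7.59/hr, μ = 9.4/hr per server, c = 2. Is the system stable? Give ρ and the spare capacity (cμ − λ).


Total capacity cμ = 2·9.4 = 18.80/hr
ρ = λ/(cμ) = 7.59/18.80 = 0.4037
Stable ⇔ ρ < 1: YES
Spare capacity = cμ − λ = 18.80 − 7.59 = 11.21/hr

Final: ρ = 0.4037; stable; margin = 11.21/hr


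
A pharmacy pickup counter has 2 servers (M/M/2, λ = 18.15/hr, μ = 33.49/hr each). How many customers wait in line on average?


a = λ/μ = 0.5420; ρ = a/2 = 0.2710
P₀ = 0.573593
Lq = P₀·a^c·ρ / (c!·(1−ρ)²) = 0.573593·0.29371·0.2710/(2·0.53148)
= 0.04295

Final: 0.04295


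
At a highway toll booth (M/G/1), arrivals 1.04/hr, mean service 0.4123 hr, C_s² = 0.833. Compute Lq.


ρ = λ·E[S] = 1.04·0.4123 = 0.4288
Lq = ρ²(1+C_s²)/(2(1−ρ)) = 0.1839·(1+0.833)/(2·0.5712)
= 0.1839·1.8330/1.1424 = 0.29501

Final: 0.29501


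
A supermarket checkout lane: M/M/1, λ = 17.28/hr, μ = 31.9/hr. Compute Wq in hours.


ρ = 17.28/31.9 = 0.5417
Wq = ρ/(μ−λ) = 0.5417/(31.9 − 17.28) = 0.5417/14.62 = 0.03705 hr

Final: 0.03705 hr


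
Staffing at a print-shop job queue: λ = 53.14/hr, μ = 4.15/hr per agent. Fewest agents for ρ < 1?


Stability requires cμ > λ ⇔ c > λ/μ.
λ/μ = 53.14/4.15 = 12.8048
Minimum integer c = ⌊12.8048⌋ + 1 = 13
Check: 13·4.15 = 53.95 > 53.14, while 12·4.15 = 49.80 ≤ 53.14

Final: 13 servers


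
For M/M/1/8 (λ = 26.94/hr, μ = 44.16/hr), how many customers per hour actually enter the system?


ρ = 0.6101; P_K = (1−ρ)ρ^8/(1−ρ^9) = 0.007569
λ_eff = λ(1 − P_K) = 26.94·(1 − 0.007569) = 26.94·0.992431 = 26.7361 /hr

Final: 26.7361 /hr


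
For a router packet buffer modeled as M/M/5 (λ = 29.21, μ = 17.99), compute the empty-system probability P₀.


a = λ/μ = 29.21/17.99 = 1.6237; ρ = a/c = 0.3247
Σ_{k=0}^{4} a^k/k! (terms k=0..4) = 1.00000 + 1.62368 + 1.31817 + 0.71343 + 0.28959 = 4.94487
Tail: a^5/(5!(1−ρ)) = 11.28501/(120·0.6753) = 0.13927
P₀ = 1/(4.94487 + 0.13927) = 1/5.08414 = 0.196690

Final: 0.196690


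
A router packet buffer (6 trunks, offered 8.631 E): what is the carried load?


B(6,8.631) = 0.422624 (Erlang-B)
Carried load = a(1 − B) = 8.631·(1 − 0.422624) = 8.631·0.577376 = 4.9833 E

Final: 4.9833 Erlangs


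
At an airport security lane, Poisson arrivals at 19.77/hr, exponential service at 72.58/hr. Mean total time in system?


W = 1/(μ−λ) = 1/(72.58 − 19.77) = 1/52.81 = 0.01894 hr

Final: 0.01894 hr


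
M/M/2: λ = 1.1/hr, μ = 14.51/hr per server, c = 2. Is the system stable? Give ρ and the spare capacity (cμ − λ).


Total capacity cμ = 2·14.51 = 29.02/hr
ρ = λ/(cμ) = 1.1/29.02 = 0.03790
Stable ⇔ ρ < 1: YES
Spare capacity = cμ − λ = 29.02 − 1.1 = 27.92/hr

Final: ρ = 0.03790; stable; margin = 27.92/hr


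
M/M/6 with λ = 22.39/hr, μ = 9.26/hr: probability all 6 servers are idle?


a = λ/μ = 22.39/9.26 = 2.4179; ρ = a/c = 0.4030
Σ_{k=0}^{5} a^k/k! (terms k=0..5) = 1.00000 + 2.41793 + 2.92318 + 2.35602 + 1.42417 + 0.68871 = 10.81000
Tail: a^6/(6!(1−ρ)) = 199.82906/(720·0.5970) = 0.46488
P₀ = 1/(10.81000 + 0.46488) = 1/11.27488 = 0.088693

Final: 0.088693


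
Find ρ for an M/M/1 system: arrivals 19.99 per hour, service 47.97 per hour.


ρ = λ/μ = 19.99/47.97 = 0.4167

Final: 0.4167


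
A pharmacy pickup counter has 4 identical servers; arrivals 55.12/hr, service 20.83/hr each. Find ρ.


ρ = λ/(cμ) = 55.12/(4·20.83) = 55.12/83.32 = 0.6615

Final: 0.6615


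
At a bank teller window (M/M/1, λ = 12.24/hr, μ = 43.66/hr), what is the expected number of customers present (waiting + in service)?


ρ = λ/μ = 12.24/43.66 = 0.2803
L = ρ/(1−ρ) = 0.2803/(1 − 0.2803) = 0.2803/0.7197 = 0.3896

Final: 0.3896


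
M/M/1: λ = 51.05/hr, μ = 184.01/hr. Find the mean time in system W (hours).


W = 1/(μ−λ) = 1/(184.01 − 51.05) = 1/132.96 = 0.007521 hr

Final: 0.007521 hr


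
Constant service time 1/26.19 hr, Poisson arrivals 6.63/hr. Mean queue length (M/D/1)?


ρ = 6.63/26.19 = 0.2532
M/D/1: Lq = ρ²/(2(1−ρ)) = 0.06408/(2·0.7468) = 0.04290

Final: 0.04290


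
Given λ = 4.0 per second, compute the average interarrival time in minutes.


Mean interarrival time = 1/λ = 1/4.0 second = 0.25000 second
In minutes: 0.25000 × 0.0166667 = 0.004167 min

Final: 0.004167 min


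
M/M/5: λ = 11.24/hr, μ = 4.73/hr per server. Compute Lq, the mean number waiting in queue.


a = λ/μ = 2.3763; ρ = a/5 = 0.4753
P₀ = 0.091172
Lq = P₀·a^c·ρ / (c!·(1−ρ)²) = 0.091172·75.77498·0.4753/(120·0.27535)
= 0.09937

Final: 0.09937


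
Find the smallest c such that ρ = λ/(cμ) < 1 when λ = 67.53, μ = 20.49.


Stability requires cμ > λ ⇔ c > λ/μ.
λ/μ = 67.53/20.49 = 3.2958
Minimum integer c = ⌊3.2958⌋ + 1 = 4
Check: 4·20.49 = 81.96 > 67.53, while 3·20.49 = 61.47 ≤ 67.53

Final: 4 servers


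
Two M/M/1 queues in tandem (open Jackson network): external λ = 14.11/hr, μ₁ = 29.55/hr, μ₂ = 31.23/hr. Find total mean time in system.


Each node sees arrival rate λ = 14.11/hr (tandem ⇒ throughput preserved).
W₁ = 1/(μ₁−λ) = 1/(29.55−14.11) = 0.06477 hr
W₂ = 1/(μ₂−λ) = 1/(31.23−14.11) = 0.05841 hr
W_total = W₁ + W₂ = 0.06477 + 0.05841 = 0.12318 hr

Final: 0.12318 hr


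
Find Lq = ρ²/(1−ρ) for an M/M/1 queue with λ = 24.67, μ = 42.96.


ρ = 24.67/42.96 = 0.5743
Lq = ρ²/(1−ρ) = 0.3298/0.4257 = 0.7746

Final: 0.7746


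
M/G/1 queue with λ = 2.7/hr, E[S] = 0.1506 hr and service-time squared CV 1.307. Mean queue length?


ρ = λ·E[S] = 2.7·0.1506 = 0.4066
Lq = ρ²(1+C_s²)/(2(1−ρ)) = 0.1653·(1+1.307)/(2·0.5934)
= 0.1653·2.3070/1.1868 = 0.32141

Final: 0.32141


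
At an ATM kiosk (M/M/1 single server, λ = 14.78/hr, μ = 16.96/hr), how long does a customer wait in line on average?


ρ = 14.78/16.96 = 0.8715
Wq = ρ/(μ−λ) = 0.8715/(16.96 − 14.78) = 0.8715/2.18 = 0.3998 hr

Final: 0.3998 hr


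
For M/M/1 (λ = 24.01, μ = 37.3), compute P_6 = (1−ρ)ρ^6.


ρ = 24.01/37.3 = 0.6437
P_n = (1−ρ)·ρ^n = (1 − 0.6437)·0.6437^6 = 0.3563·0.071138 = 0.025346

Final: 0.025346


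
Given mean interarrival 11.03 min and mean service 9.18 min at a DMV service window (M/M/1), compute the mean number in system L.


λ = 60/11.03 = 5.4397 /hr
μ = 60/9.18 = 6.5359 /hr
ρ = λ/μ = 5.4397/6.5359 = 0.8323
L = ρ/(1−ρ) = 0.8323/0.1677 = 4.9622

Final: 4.9622


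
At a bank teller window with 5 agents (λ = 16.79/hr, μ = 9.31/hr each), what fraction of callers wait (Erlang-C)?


a = λ/μ = 1.8034; ρ = a/5 = 0.3607
P₀ = 0.164025 (from M/M/c formula)
C(c,a) = [a^c/(c!(1−ρ))]·P₀ = [19.07678/(120·0.6393)]·0.164025
= 0.24866·0.164025 = 0.040787

Final: 0.040787


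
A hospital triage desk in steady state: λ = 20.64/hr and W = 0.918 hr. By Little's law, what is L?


L = λW = 20.64·0.918 = 18.9475

Final: 18.9475


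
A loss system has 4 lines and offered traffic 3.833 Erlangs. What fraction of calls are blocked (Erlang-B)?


B(c,a) = (a^c/c!) / Σ_{k=0}^{c} a^k/k!
a^4/4! = 8.993817
Σ terms (k=0..4): 1.00000 + 3.83300 + 7.34594 + 9.38567 + 8.99382 = 30.558430
B = 8.993817/30.558430 = 0.294315

Final: 0.294315


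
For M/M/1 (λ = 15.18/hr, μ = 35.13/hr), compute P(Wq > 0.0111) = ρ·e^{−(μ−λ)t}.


ρ = 15.18/35.13 = 0.4321
P(Wq > t) = ρ·e^{−(μ−λ)t} = 0.4321·e^{−0.2214}
= 0.4321·0.801360 = 0.346275

Final: 0.346275


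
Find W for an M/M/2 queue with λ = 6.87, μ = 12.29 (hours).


a = 0.5590; ρ = 0.2795; P₀ = 0.563116
Lq = P₀·a^c·ρ/(c!(1−ρ)²) = 0.04737
Wq = Lq/λ = 0.04737/6.87 = 0.006895 hr
W = Wq + 1/μ = 0.006895 + 0.08137 = 0.08826 hr

Final: 0.08826 hr


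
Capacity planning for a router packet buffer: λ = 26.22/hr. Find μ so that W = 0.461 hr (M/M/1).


W = 1/(μ−λ) ⇒ μ − λ = 1/W = 1/0.461 = 2.1692
μ = λ + 1/W = 26.22 + 2.1692 = 28.3892 per hr

Final: 28.3892 /hr


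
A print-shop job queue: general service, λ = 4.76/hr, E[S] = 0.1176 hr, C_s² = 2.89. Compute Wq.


ρ = λ·E[S] = 4.76·0.1176 = 0.5598
E[S²] = E[S]²(1+C_s²) = 0.1176²·(1+2.89) = 0.053798
Wq = λ·E[S²]/(2(1−ρ)) = 4.76·0.053798/(2·0.4402) = 0.29085 hr

Final: 0.29085 hr


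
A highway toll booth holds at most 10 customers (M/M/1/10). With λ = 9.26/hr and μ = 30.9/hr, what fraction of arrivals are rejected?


ρ = λ/μ = 9.26/30.9 = 0.2997
P_K = (1−ρ)ρ^K/(1−ρ^(K+1)) = (0.7003·0.000005842)/(1 − 0.000001751)
= 0.000004091/0.999998 = 0.000004091

Final: 0.000004091


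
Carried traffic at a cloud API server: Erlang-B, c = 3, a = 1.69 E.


B(3,1.69) = 0.163426 (Erlang-B)
Carried load = a(1 − B) = 1.69·(1 − 0.163426) = 1.69·0.836574 = 1.4138 E

Final: 1.4138 Erlangs


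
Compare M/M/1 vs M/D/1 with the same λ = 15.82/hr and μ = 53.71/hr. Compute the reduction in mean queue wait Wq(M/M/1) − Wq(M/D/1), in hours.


ρ = 15.82/53.71 = 0.2945
Wq(M/M/1) = ρ/(μ−λ) = 0.2945/37.89 = 0.007774 hr
Wq(M/D/1) = ρ/(2(μ−λ)) = 0.003887 hr
Savings = 0.007774 − 0.003887 = 0.003887 hr

Final: 0.003887 hr


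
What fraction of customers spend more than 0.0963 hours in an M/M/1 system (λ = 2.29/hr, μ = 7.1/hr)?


W ~ Exponential(μ−λ) for M/M/1.
μ − λ = 7.1 − 2.29 = 4.8100
P(W > t) = e^{−(μ−λ)t} = e^{−0.4632} = 0.629265

Final: 0.629265


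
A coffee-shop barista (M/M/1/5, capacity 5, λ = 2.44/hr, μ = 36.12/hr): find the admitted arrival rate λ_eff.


ρ = 0.06755; P_K = (1−ρ)ρ^5/(1−ρ^6) = 0.000001312
λ_eff = λ(1 − P_K) = 2.44·(1 − 0.000001312) = 2.44·0.999999 = 2.4400 /hr

Final: 2.4400 /hr


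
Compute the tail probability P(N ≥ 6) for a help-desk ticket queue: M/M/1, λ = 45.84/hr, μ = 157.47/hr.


ρ = 45.84/157.47 = 0.2911
P(N ≥ n) = ρ^n = 0.2911^6 = 0.0006085

Final: 0.0006085


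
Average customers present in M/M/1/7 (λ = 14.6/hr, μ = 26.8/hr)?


ρ = 14.6/26.8 = 0.5448
L = ρ[1 − (K+1)ρ^K + Kρ^(K+1)] / [(1−ρ)(1−ρ^(K+1))]
Numerator: 0.5448·(1 − 8·0.014241 + 7·0.007758) = 0.512297
Denominator: (0.4552)·(0.992242) = 0.451692
L = 0.512297/0.451692 = 1.1342

Final: 1.1342


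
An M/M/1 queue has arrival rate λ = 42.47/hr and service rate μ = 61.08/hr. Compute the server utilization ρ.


ρ = λ/μ = 42.47/61.08 = 0.6953

Final: 0.6953


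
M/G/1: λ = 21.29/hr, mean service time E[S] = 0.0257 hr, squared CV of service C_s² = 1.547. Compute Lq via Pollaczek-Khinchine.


ρ = λ·E[S] = 21.29·0.0257 = 0.5472
Lq = ρ²(1+C_s²)/(2(1−ρ)) = 0.2994·(1+1.547)/(2·0.4528)
= 0.2994·2.5470/0.9057 = 0.84191

Final: 0.84191


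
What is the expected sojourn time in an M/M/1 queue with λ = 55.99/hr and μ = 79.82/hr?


W = 1/(μ−λ) = 1/(79.82 − 55.99) = 1/23.83 = 0.04196 hr

Final: 0.04196 hr


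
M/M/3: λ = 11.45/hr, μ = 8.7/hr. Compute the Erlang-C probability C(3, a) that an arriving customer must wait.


a = λ/μ = 1.3161; ρ = a/3 = 0.4387
P₀ = 0.259133 (from M/M/c formula)
C(c,a) = [a^c/(c!(1−ρ))]·P₀ = [2.27960/(6·0.5613)]·0.259133
= 0.67688·0.259133 = 0.175402

Final: 0.175402


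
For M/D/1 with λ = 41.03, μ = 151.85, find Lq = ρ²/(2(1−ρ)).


ρ = 41.03/151.85 = 0.2702
M/D/1: Lq = ρ²/(2(1−ρ)) = 0.07301/(2·0.7298) = 0.05002

Final: 0.05002


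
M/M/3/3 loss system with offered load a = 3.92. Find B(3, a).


B(c,a) = (a^c/c!) / Σ_{k=0}^{c} a^k/k!
a^3/3! = 10.039381
Σ terms (k=0..3): 1.00000 + 3.92000 + 7.68320 + 10.03938 = 22.642581
B = 10.039381/22.642581 = 0.443385

Final: 0.443385


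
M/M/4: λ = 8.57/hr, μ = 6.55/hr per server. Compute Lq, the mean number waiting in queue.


a = λ/μ = 1.3084; ρ = a/4 = 0.3271
P₀ = 0.268881
Lq = P₀·a^c·ρ / (c!·(1−ρ)²) = 0.268881·2.93061·0.3271/(24·0.45280)
= 0.02372

Final: 0.02372


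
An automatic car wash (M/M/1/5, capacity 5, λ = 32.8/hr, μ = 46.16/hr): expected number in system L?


ρ = 32.8/46.16 = 0.7106
L = ρ[1 − (K+1)ρ^K + Kρ^(K+1)] / [(1−ρ)(1−ρ^(K+1))]
Numerator: 0.7106·(1 − 6·0.181151 + 5·0.128721) = 0.395574
Denominator: (0.2894)·(0.871279) = 0.252173
L = 0.395574/0.252173 = 1.5687

Final: 1.5687


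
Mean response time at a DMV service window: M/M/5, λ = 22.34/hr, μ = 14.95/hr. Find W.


a = 1.4943; ρ = 0.2989; P₀ = 0.224052
Lq = P₀·a^c·ρ/(c!(1−ρ)²) = 0.008458
Wq = Lq/λ = 0.008458/22.34 = 0.0003786 hr
W = Wq + 1/μ = 0.0003786 + 0.06689 = 0.06727 hr

Final: 0.06727 hr


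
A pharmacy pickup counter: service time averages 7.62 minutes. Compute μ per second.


μ = 1/(service time) in consistent units.
1 second = 0.0166667 min, so μ = 0.0166667/7.62 = 0.002187 per second

Final: 0.002187 /sec


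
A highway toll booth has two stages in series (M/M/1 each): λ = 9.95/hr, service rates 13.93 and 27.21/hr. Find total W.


Each node sees arrival rate λ = 9.95/hr (tandem ⇒ throughput preserved).
W₁ = 1/(μ₁−λ) = 1/(13.93−9.95) = 0.25126 hr
W₂ = 1/(μ₂−λ) = 1/(27.21−9.95) = 0.05794 hr
W_total = W₁ + W₂ = 0.25126 + 0.05794 = 0.30919 hr

Final: 0.30919 hr


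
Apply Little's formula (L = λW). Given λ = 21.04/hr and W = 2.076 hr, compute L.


L = λW = 21.04·2.076 = 43.6790

Final: 43.6790


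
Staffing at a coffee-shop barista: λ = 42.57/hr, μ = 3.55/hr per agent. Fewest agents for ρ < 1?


Stability requires cμ > λ ⇔ c > λ/μ.
λ/μ = 42.57/3.55 = 11.9915
Minimum integer c = ⌊11.9915⌋ + 1 = 12
Check: 12·3.55 = 42.60 > 42.57, while 11·3.55 = 39.05 ≤ 42.57

Final: 12 servers


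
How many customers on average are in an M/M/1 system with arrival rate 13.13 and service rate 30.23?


ρ = λ/μ = 13.13/30.23 = 0.4343
L = ρ/(1−ρ) = 0.4343/(1 − 0.4343) = 0.4343/0.5657 = 0.7678

Final: 0.7678


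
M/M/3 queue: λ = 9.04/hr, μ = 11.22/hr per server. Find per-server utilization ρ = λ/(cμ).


ρ = λ/(cμ) = 9.04/(3·11.22) = 9.04/33.66 = 0.2686

Final: 0.2686


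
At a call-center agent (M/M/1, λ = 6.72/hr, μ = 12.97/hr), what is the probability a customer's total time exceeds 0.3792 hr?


W ~ Exponential(μ−λ) for M/M/1.
μ − λ = 12.97 − 6.72 = 6.2500
P(W > t) = e^{−(μ−λ)t} = e^{−2.3700} = 0.093481

Final: 0.093481


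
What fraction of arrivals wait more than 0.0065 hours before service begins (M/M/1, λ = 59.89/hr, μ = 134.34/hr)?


ρ = 59.89/134.34 = 0.4458
P(Wq > t) = ρ·e^{−(μ−λ)t} = 0.4458·e^{−0.4839}
= 0.4458·0.616359 = 0.274779

Final: 0.274779


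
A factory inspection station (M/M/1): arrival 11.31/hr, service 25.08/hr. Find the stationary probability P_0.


ρ = 11.31/25.08 = 0.4510
P_n = (1−ρ)·ρ^n = (1 − 0.4510)·0.4510^0 = 0.5490·1.000000 = 0.549043

Final: 0.549043


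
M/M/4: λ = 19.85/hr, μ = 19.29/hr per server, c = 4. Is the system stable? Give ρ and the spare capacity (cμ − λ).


Total capacity cμ = 4·19.29 = 77.16/hr
ρ = λ/(cμ) = 19.85/77.16 = 0.2573
Stable ⇔ ρ < 1: YES
Spare capacity = cμ − λ = 77.16 − 19.85 = 57.31/hr

Final: ρ = 0.2573; stable; margin = 57.31/hr


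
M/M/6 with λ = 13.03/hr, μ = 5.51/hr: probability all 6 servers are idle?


a = λ/μ = 13.03/5.51 = 2.3648; ρ = a/c = 0.3941
Σ_{k=0}^{5} a^k/k! (terms k=0..5) = 1.00000 + 2.36479 + 2.79612 + 2.20408 + 1.30305 + 0.61629 = 10.28432
Tail: a^6/(6!(1−ρ)) = 174.88675/(720·0.6059) = 0.40091
P₀ = 1/(10.28432 + 0.40091) = 1/10.68523 = 0.093587

Final: 0.093587


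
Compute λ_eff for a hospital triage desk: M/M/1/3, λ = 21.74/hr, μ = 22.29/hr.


ρ = 0.9753; P_K = (1−ρ)ρ^3/(1−ρ^4) = 0.240710
λ_eff = λ(1 − P_K) = 21.74·(1 − 0.240710) = 21.74·0.759290 = 16.5070 /hr

Final: 16.5070 /hr


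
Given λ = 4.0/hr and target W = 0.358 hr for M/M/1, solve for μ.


W = 1/(μ−λ) ⇒ μ − λ = 1/W = 1/0.358 = 2.7933
μ = λ + 1/W = 4.0 + 2.7933 = 6.7933 per hr

Final: 6.7933 /hr


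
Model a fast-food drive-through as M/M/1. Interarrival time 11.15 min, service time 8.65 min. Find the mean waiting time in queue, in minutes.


λ = 60/11.15 = 5.3812 /hr
μ = 60/8.65 = 6.9364 /hr
ρ = λ/μ = 5.3812/6.9364 = 0.7758
Wq = ρ/(μ−λ) = 0.7758/(6.9364−5.3812) = 0.49882 hr
In minutes: 0.49882·60 = 29.929 min

Final: 29.929 min


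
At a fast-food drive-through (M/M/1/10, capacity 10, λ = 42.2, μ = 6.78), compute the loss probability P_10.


ρ = λ/μ = 42.2/6.78 = 6.2242
P_K = (1−ρ)ρ^K/(1−ρ^(K+1)) = (-5.2242·87262483.911923)/(1 − 543138174.201053)
= -455875690.289130/-543138173.201053 = 0.839336

Final: 0.839336


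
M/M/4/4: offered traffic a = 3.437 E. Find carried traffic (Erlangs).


B(4,3.437) = 0.253631 (Erlang-B)
Carried load = a(1 − B) = 3.437·(1 − 0.253631) = 3.437·0.746369 = 2.5653 E

Final: 2.5653 Erlangs


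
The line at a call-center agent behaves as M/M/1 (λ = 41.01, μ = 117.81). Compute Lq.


ρ = 41.01/117.81 = 0.3481
Lq = ρ²/(1−ρ) = 0.1212/0.6519 = 0.1859

Final: 0.1859


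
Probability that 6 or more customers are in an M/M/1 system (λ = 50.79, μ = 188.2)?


ρ = 50.79/188.2 = 0.2699
P(N ≥ n) = ρ^n = 0.2699^6 = 0.0003863

Final: 0.0003863


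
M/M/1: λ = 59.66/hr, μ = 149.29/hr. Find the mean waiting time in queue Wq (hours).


ρ = 59.66/149.29 = 0.3996
Wq = ρ/(μ−λ) = 0.3996/(149.29 − 59.66) = 0.3996/89.63 = 0.004459 hr

Final: 0.004459 hr


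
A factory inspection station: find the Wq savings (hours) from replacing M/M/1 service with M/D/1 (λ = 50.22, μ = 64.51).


ρ = 50.22/64.51 = 0.7785
Wq(M/M/1) = ρ/(μ−λ) = 0.7785/14.29 = 0.05448 hr
Wq(M/D/1) = ρ/(2(μ−λ)) = 0.02724 hr
Savings = 0.05448 − 0.02724 = 0.02724 hr

Final: 0.02724 hr


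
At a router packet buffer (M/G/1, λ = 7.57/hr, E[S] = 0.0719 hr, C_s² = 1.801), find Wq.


ρ = λ·E[S] = 7.57·0.0719 = 0.5443
E[S²] = E[S]²(1+C_s²) = 0.0719²·(1+1.801) = 0.014480
Wq = λ·E[S²]/(2(1−ρ)) = 7.57·0.014480/(2·0.4557) = 0.12027 hr

Final: 0.12027 hr


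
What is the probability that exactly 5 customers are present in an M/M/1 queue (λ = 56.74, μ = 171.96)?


ρ = 56.74/171.96 = 0.3300
P_n = (1−ρ)·ρ^n = (1 − 0.3300)·0.3300^5 = 0.6700·0.003911 = 0.002621

Final: 0.002621


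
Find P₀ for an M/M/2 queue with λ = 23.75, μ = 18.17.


a = λ/μ = 23.75/18.17 = 1.3071; ρ = a/c = 0.6535
Σ_{k=0}^{1} a^k/k! (terms k=0..1) = 1.00000 + 1.30710 = 2.30710
Tail: a^2/(2!(1−ρ)) = 1.70851/(2·0.3465) = 2.46574
P₀ = 1/(2.30710 + 2.46574) = 1/4.77284 = 0.209519

Final: 0.209519


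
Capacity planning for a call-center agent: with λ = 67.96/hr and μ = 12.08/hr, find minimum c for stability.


Stability requires cμ > λ ⇔ c > λ/μ.
λ/μ = 67.96/12.08 = 5.6258
Minimum integer c = ⌊5.6258⌋ + 1 = 6
Check: 6·12.08 = 72.48 > 67.96, while 5·12.08 = 60.40 ≤ 67.96

Final: 6 servers


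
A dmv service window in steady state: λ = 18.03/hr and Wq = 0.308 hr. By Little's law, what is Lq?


Lq = λWq = 18.03·0.308 = 5.5532

Final: 5.5532


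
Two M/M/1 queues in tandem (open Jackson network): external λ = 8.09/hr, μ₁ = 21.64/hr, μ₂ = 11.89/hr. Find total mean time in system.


Each node sees arrival rate λ = 8.09/hr (tandem ⇒ throughput preserved).
W₁ = 1/(μ₁−λ) = 1/(21.64−8.09) = 0.07380 hr
W₂ = 1/(μ₂−λ) = 1/(11.89−8.09) = 0.26316 hr
W_total = W₁ + W₂ = 0.07380 + 0.26316 = 0.33696 hr

Final: 0.33696 hr


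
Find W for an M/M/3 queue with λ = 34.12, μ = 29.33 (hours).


a = 1.1633; ρ = 0.3878; P₀ = 0.305947
Lq = P₀·a^c·ρ/(c!(1−ρ)²) = 0.08305
Wq = Lq/λ = 0.08305/34.12 = 0.002434 hr
W = Wq + 1/μ = 0.002434 + 0.03409 = 0.03653 hr

Final: 0.03653 hr


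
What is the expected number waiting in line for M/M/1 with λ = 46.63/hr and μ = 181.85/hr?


ρ = 46.63/181.85 = 0.2564
Lq = ρ²/(1−ρ) = 0.06575/0.7436 = 0.08843

Final: 0.08843


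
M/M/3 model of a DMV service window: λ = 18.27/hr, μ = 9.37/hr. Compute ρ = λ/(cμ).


ρ = λ/(cμ) = 18.27/(3·9.37) = 18.27/28.11 = 0.6499

Final: 0.6499


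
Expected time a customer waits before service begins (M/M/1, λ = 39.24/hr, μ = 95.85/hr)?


ρ = 39.24/95.85 = 0.4094
Wq = ρ/(μ−λ) = 0.4094/(95.85 − 39.24) = 0.4094/56.61 = 0.007232 hr

Final: 0.007232 hr


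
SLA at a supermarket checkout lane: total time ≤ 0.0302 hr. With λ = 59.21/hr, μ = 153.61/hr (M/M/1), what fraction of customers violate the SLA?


W ~ Exponential(μ−λ) for M/M/1.
μ − λ = 153.61 − 59.21 = 94.4000
P(W > t) = e^{−(μ−λ)t} = e^{−2.8509} = 0.057793

Final: 0.057793


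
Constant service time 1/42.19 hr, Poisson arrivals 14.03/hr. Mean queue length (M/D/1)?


ρ = 14.03/42.19 = 0.3325
M/D/1: Lq = ρ²/(2(1−ρ)) = 0.1106/(2·0.6675) = 0.08284

Final: 0.08284


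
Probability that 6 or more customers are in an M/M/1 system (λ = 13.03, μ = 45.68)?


ρ = 13.03/45.68 = 0.2852
P(N ≥ n) = ρ^n = 0.2852^6 = 0.0005387

Final: 0.0005387


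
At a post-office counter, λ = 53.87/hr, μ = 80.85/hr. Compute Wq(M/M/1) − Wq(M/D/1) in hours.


ρ = 53.87/80.85 = 0.6663
Wq(M/M/1) = ρ/(μ−λ) = 0.6663/26.98 = 0.02470 hr
Wq(M/D/1) = ρ/(2(μ−λ)) = 0.01235 hr
Savings = 0.02470 − 0.01235 = 0.01235 hr

Final: 0.01235 hr


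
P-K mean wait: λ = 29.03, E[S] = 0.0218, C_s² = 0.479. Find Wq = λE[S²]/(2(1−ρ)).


ρ = λ·E[S] = 29.03·0.0218 = 0.6329
E[S²] = E[S]²(1+C_s²) = 0.0218²·(1+0.479) = 0.0007029
Wq = λ·E[S²]/(2(1−ρ)) = 29.03·0.0007029/(2·0.3671) = 0.02779 hr

Final: 0.02779 hr


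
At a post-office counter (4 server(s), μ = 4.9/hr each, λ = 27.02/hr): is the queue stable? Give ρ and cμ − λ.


Total capacity cμ = 4·4.9 = 19.60/hr
ρ = λ/(cμ) = 27.02/19.60 = 1.3786
Stable ⇔ ρ < 1: NO
Spare capacity = cμ − λ = 19.60 − 27.02 = -7.42/hr

Final: ρ = 1.3786; unstable; margin = -7.42/hr


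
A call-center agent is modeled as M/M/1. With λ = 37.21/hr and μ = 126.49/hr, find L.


ρ = λ/μ = 37.21/126.49 = 0.2942
L = ρ/(1−ρ) = 0.2942/(1 − 0.2942) = 0.2942/0.7058 = 0.4168

Final: 0.4168


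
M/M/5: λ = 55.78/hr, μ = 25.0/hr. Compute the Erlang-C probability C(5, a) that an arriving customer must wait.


a = λ/μ = 2.2312; ρ = a/5 = 0.4462
P₀ = 0.105973 (from M/M/c formula)
C(c,a) = [a^c/(c!(1−ρ))]·P₀ = [55.29585/(120·0.5538)]·0.105973
= 0.83213·0.105973 = 0.088183

Final: 0.088183


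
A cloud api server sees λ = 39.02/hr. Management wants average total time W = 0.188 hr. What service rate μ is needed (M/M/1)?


W = 1/(μ−λ) ⇒ μ − λ = 1/W = 1/0.188 = 5.3191
μ = λ + 1/W = 39.02 + 5.3191 = 44.3391 per hr

Final: 44.3391 /hr


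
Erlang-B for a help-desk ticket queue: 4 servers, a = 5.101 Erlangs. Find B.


B(c,a) = (a^c/c!) / Σ_{k=0}^{c} a^k/k!
a^4/4! = 28.210453
Σ terms (k=0..4): 1.00000 + 5.10100 + 13.01010 + 22.12151 + 28.21045 = 69.443061
B = 28.210453/69.443061 = 0.406239

Final: 0.406239


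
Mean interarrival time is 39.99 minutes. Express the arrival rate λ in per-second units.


λ = 1/(interarrival time) in consistent units.
1 second = 0.0166667 min, so λ = 0.0166667/39.99 = 0.0004168 per second

Final: 0.0004168 /sec


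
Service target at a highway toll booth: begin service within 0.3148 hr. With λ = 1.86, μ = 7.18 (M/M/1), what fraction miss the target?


ρ = 1.86/7.18 = 0.2591
P(Wq > t) = ρ·e^{−(μ−λ)t} = 0.2591·e^{−1.6747}
= 0.2591·0.187358 = 0.048536

Final: 0.048536


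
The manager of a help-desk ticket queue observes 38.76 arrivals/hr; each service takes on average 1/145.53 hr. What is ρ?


ρ = λ/μ = 38.76/145.53 = 0.2663

Final: 0.2663


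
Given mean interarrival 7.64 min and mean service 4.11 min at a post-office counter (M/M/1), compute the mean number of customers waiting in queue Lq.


λ = 60/7.64 = 7.8534 /hr
μ = 60/4.11 = 14.5985 /hr
ρ = λ/μ = 7.8534/14.5985 = 0.5380
Lq = ρ²/(1−ρ) = 0.2894/0.4620 = 0.6263

Final: 0.6263


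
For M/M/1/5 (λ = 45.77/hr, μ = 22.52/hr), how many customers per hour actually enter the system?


ρ = 2.0324; P_K = (1−ρ)ρ^5/(1−ρ^6) = 0.515286
λ_eff = λ(1 − P_K) = 45.77·(1 − 0.515286) = 45.77·0.484714 = 22.1854 /hr

Final: 22.1854 /hr


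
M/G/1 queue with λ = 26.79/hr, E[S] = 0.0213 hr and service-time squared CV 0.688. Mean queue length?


ρ = λ·E[S] = 26.79·0.0213 = 0.5706
Lq = ρ²(1+C_s²)/(2(1−ρ)) = 0.3256·(1+0.688)/(2·0.4294)
= 0.3256·1.6880/0.8587 = 0.64005

Final: 0.64005


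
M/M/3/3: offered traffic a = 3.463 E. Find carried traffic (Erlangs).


B(3,3.463) = 0.398233 (Erlang-B)
Carried load = a(1 − B) = 3.463·(1 − 0.398233) = 3.463·0.601767 = 2.0839 E

Final: 2.0839 Erlangs


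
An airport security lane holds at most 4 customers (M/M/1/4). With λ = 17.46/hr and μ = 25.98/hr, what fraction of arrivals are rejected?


ρ = λ/μ = 17.46/25.98 = 0.6721
P_K = (1−ρ)ρ^K/(1−ρ^(K+1)) = (0.3279·0.203995)/(1 − 0.137096)
= 0.066899/0.862904 = 0.077528

Final: 0.077528


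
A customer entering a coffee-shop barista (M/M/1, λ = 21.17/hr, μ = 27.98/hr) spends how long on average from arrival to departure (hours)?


W = 1/(μ−λ) = 1/(27.98 − 21.17) = 1/6.81 = 0.1468 hr

Final: 0.1468 hr


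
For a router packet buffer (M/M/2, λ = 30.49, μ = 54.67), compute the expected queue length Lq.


a = λ/μ = 0.5577; ρ = a/2 = 0.2789
P₀ = 0.563899
Lq = P₀·a^c·ρ / (c!·(1−ρ)²) = 0.563899·0.31104·0.2789/(2·0.52005)
= 0.04702

Final: 0.04702


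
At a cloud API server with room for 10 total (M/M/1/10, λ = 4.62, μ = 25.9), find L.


ρ = 4.62/25.9 = 0.1784
L = ρ[1 − (K+1)ρ^K + Kρ^(K+1)] / [(1−ρ)(1−ρ^(K+1))]
Numerator: 0.1784·(1 − 11·0.00000003262 + 10·0.000000005818) = 0.178378
Denominator: (0.8216)·(1.000000) = 0.821622
L = 0.178378/0.821622 = 0.2171

Final: 0.2171


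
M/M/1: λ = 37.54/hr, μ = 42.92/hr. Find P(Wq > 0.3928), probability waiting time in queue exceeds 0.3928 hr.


ρ = 37.54/42.92 = 0.8747
P(Wq > t) = ρ·e^{−(μ−λ)t} = 0.8747·e^{−2.1133}
= 0.8747·0.120843 = 0.105695

Final: 0.105695


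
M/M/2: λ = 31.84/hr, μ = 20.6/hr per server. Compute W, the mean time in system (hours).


a = 1.5456; ρ = 0.7728; P₀ = 0.128149
Lq = P₀·a^c·ρ/(c!(1−ρ)²) = 2.29200
Wq = Lq/λ = 2.29200/31.84 = 0.07199 hr
W = Wq + 1/μ = 0.07199 + 0.04854 = 0.12053 hr

Final: 0.12053 hr


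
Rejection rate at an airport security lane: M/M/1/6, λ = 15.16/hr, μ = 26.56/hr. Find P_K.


ρ = λ/μ = 15.16/26.56 = 0.5708
P_K = (1−ρ)ρ^K/(1−ρ^(K+1)) = (0.4292·0.034580)/(1 − 0.019738)
= 0.014842/0.980262 = 0.015141

Final: 0.015141


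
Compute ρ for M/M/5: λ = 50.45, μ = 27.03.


ρ = λ/(cμ) = 50.45/(5·27.03) = 50.45/135.15 = 0.3733

Final: 0.3733


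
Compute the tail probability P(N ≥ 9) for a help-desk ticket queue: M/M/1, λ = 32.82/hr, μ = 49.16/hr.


ρ = 32.82/49.16 = 0.6676
P(N ≥ n) = ρ^n = 0.6676^9 = 0.026348

Final: 0.026348


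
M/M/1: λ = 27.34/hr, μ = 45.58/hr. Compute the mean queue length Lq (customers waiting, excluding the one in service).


ρ = 27.34/45.58 = 0.5998
Lq = ρ²/(1−ρ) = 0.3598/0.4002 = 0.8991

Final: 0.8991


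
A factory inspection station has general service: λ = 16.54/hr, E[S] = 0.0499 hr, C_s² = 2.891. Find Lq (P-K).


ρ = λ·E[S] = 16.54·0.0499 = 0.8253
Lq = ρ²(1+C_s²)/(2(1−ρ)) = 0.6812·(1+2.891)/(2·0.1747)
= 0.6812·3.8910/0.3493 = 7.58796

Final: 7.58796


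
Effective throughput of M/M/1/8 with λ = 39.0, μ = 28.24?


ρ = 1.3810; P_K = (1−ρ)ρ^8/(1−ρ^9) = 0.291871
λ_eff = λ(1 − P_K) = 39.0·(1 − 0.291871) = 39.0·0.708129 = 27.6170 /hr

Final: 27.6170 /hr


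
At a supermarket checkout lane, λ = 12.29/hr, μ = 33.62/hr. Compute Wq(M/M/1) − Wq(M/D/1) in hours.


ρ = 12.29/33.62 = 0.3656
Wq(M/M/1) = ρ/(μ−λ) = 0.3656/21.33 = 0.01714 hr
Wq(M/D/1) = ρ/(2(μ−λ)) = 0.008569 hr
Savings = 0.01714 − 0.008569 = 0.008569 hr

Final: 0.008569 hr


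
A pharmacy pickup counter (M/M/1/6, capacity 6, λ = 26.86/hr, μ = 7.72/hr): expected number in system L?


ρ = 26.86/7.72 = 3.4793
L = ρ[1 − (K+1)ρ^K + Kρ^(K+1)] / [(1−ρ)(1−ρ^(K+1))]
Numerator: 3.4793·(1 − 7·1773.912720 + 6·6171.929491) = 85642.998326
Denominator: (-2.4793)·(-6170.929491) = 15299.428816
L = 85642.998326/15299.428816 = 5.5978

Final: 5.5978


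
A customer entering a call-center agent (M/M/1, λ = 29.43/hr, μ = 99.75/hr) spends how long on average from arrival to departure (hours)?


W = 1/(μ−λ) = 1/(99.75 − 29.43) = 1/70.32 = 0.01422 hr

Final: 0.01422 hr


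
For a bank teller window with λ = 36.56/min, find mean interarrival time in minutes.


Mean interarrival time = 1/λ = 1/36.56 minute = 0.02735 minute
In minutes: 0.02735 × 1 = 0.02735 min

Final: 0.02735 min


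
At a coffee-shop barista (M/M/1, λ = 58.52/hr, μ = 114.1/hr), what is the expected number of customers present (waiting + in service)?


ρ = λ/μ = 58.52/114.1 = 0.5129
L = ρ/(1−ρ) = 0.5129/(1 − 0.5129) = 0.5129/0.4871 = 1.0529

Final: 1.0529


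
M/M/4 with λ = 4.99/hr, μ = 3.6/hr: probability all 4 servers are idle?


a = λ/μ = 4.99/3.6 = 1.3861; ρ = a/c = 0.3465
Σ_{k=0}^{3} a^k/k! (terms k=0..3) = 1.00000 + 1.38611 + 0.96065 + 0.44386 = 3.79062
Tail: a^4/(4!(1−ρ)) = 3.69141/(24·0.6535) = 0.23537
P₀ = 1/(3.79062 + 0.23537) = 1/4.02599 = 0.248386

Final: 0.248386


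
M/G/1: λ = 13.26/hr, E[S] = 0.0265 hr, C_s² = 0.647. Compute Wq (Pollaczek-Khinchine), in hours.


ρ = λ·E[S] = 13.26·0.0265 = 0.3514
E[S²] = E[S]²(1+C_s²) = 0.0265²·(1+0.647) = 0.001157
Wq = λ·E[S²]/(2(1−ρ)) = 13.26·0.001157/(2·0.6486) = 0.01182 hr

Final: 0.01182 hr


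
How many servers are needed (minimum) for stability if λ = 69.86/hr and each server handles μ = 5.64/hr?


Stability requires cμ > λ ⇔ c > λ/μ.
λ/μ = 69.86/5.64 = 12.3865
Minimum integer c = ⌊12.3865⌋ + 1 = 13
Check: 13·5.64 = 73.32 > 69.86, while 12·5.64 = 67.68 ≤ 69.86

Final: 13 servers


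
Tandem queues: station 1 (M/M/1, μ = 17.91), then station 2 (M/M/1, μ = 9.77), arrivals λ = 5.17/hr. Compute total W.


Each node sees arrival rate λ = 5.17/hr (tandem ⇒ throughput preserved).
W₁ = 1/(μ₁−λ) = 1/(17.91−5.17) = 0.07849 hr
W₂ = 1/(μ₂−λ) = 1/(9.77−5.17) = 0.21739 hr
W_total = W₁ + W₂ = 0.07849 + 0.21739 = 0.29588 hr

Final: 0.29588 hr


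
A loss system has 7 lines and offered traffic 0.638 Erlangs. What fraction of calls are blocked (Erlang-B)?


B(c,a) = (a^c/c!) / Σ_{k=0}^{c} a^k/k!
a^7/7! = 0.000008537
Σ terms (k=0..7): 1.00000 + 0.63800 + 0.20352 + 0.04328 + 0.006904 + 0.0008809 + 0.00009367 + 0.000008537 = 1.892691
B = 0.000008537/1.892691 = 0.000004511

Final: 0.000004511


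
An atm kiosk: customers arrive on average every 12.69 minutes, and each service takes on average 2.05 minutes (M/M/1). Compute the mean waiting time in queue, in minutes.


λ = 60/12.69 = 4.7281 /hr
μ = 60/2.05 = 29.2683 /hr
ρ = λ/μ = 4.7281/29.2683 = 0.1615
Wq = ρ/(μ−λ) = 0.1615/(29.2683−4.7281) = 0.006583 hr
In minutes: 0.006583·60 = 0.3950 min

Final: 0.3950 min


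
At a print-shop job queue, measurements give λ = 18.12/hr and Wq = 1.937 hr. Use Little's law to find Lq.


Lq = λWq = 18.12·1.937 = 35.0984

Final: 35.0984


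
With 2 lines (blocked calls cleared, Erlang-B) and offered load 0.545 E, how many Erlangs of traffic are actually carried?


B(2,0.545) = 0.087695 (Erlang-B)
Carried load = a(1 − B) = 0.545·(1 − 0.087695) = 0.545·0.912305 = 0.4972 E

Final: 0.4972 Erlangs


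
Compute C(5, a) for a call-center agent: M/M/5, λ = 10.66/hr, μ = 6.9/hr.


a = λ/μ = 1.5449; ρ = a/5 = 0.3090
P₀ = 0.212929 (from M/M/c formula)
C(c,a) = [a^c/(c!(1−ρ))]·P₀ = [8.80117/(120·0.6910)]·0.212929
= 0.10614·0.212929 = 0.022600

Final: 0.022600


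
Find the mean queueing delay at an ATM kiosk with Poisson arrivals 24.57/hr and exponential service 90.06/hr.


ρ = 24.57/90.06 = 0.2728
Wq = ρ/(μ−λ) = 0.2728/(90.06 − 24.57) = 0.2728/65.49 = 0.004166 hr

Final: 0.004166 hr


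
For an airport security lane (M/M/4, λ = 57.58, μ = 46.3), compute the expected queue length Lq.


a = λ/μ = 1.2436; ρ = a/4 = 0.3109
P₀ = 0.287180
Lq = P₀·a^c·ρ / (c!·(1−ρ)²) = 0.287180·2.39201·0.3109/(24·0.47485)
= 0.01874

Final: 0.01874


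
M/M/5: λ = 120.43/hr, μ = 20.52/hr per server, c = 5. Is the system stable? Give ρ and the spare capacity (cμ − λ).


Total capacity cμ = 5·20.52 = 102.60/hr
ρ = λ/(cμ) = 120.43/102.60 = 1.1738
Stable ⇔ ρ < 1: NO
Spare capacity = cμ − λ = 102.60 − 120.43 = -17.83/hr

Final: ρ = 1.1738; unstable; margin = -17.83/hr


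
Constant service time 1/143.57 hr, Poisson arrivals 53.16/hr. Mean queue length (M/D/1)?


ρ = 53.16/143.57 = 0.3703
M/D/1: Lq = ρ²/(2(1−ρ)) = 0.1371/(2·0.6297) = 0.10886

Final: 0.10886


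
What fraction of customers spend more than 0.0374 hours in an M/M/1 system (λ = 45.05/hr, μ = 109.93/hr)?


W ~ Exponential(μ−λ) for M/M/1.
μ − λ = 109.93 − 45.05 = 64.8800
P(W > t) = e^{−(μ−λ)t} = e^{−2.4265} = 0.088344

Final: 0.088344


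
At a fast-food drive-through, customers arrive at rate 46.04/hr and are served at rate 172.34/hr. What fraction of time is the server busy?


ρ = λ/μ = 46.04/172.34 = 0.2671

Final: 0.2671


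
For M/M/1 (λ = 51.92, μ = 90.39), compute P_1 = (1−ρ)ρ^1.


ρ = 51.92/90.39 = 0.5744
P_n = (1−ρ)·ρ^n = (1 − 0.5744)·0.5744^1 = 0.4256·0.574400 = 0.244465

Final: 0.244465


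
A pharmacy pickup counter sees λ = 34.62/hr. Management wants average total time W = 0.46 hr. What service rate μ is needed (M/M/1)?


W = 1/(μ−λ) ⇒ μ − λ = 1/W = 1/0.46 = 2.1739
μ = λ + 1/W = 34.62 + 2.1739 = 36.7939 per hr

Final: 36.7939 /hr


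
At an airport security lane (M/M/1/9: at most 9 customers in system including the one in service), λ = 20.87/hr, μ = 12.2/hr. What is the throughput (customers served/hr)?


ρ = 1.7107; P_K = (1−ρ)ρ^9/(1−ρ^10) = 0.417374
λ_eff = λ(1 − P_K) = 20.87·(1 − 0.417374) = 20.87·0.582626 = 12.1594 /hr

Final: 12.1594 /hr


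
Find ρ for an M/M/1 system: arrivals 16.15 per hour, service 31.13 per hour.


ρ = λ/μ = 16.15/31.13 = 0.5188

Final: 0.5188


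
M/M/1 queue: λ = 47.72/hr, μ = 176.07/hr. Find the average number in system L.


ρ = λ/μ = 47.72/176.07 = 0.2710
L = ρ/(1−ρ) = 0.2710/(1 − 0.2710) = 0.2710/0.7290 = 0.3718

Final: 0.3718


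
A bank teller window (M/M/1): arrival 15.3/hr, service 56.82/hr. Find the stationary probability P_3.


ρ = 15.3/56.82 = 0.2693
P_n = (1−ρ)·ρ^n = (1 − 0.2693)·0.2693^3 = 0.7307·0.019524 = 0.014267

Final: 0.014267


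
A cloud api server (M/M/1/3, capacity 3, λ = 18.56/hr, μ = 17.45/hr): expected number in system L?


ρ = 18.56/17.45 = 1.0636
L = ρ[1 − (K+1)ρ^K + Kρ^(K+1)] / [(1−ρ)(1−ρ^(K+1))]
Numerator: 1.0636·(1 − 4·1.203227 + 3·1.279765) = 0.028064
Denominator: (-0.06361)·(-0.279765) = 0.017796
L = 0.028064/0.017796 = 1.5770

Final: 1.5770


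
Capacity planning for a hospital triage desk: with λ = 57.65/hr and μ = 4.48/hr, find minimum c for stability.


Stability requires cμ > λ ⇔ c > λ/μ.
λ/μ = 57.65/4.48 = 12.8683
Minimum integer c = ⌊12.8683⌋ + 1 = 13
Check: 13·4.48 = 58.24 > 57.65, while 12·4.48 = 53.76 ≤ 57.65

Final: 13 servers


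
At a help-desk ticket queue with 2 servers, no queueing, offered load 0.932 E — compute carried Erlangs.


B(2,0.932) = 0.183540 (Erlang-B)
Carried load = a(1 − B) = 0.932·(1 − 0.183540) = 0.932·0.816460 = 0.7609 E

Final: 0.7609 Erlangs
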